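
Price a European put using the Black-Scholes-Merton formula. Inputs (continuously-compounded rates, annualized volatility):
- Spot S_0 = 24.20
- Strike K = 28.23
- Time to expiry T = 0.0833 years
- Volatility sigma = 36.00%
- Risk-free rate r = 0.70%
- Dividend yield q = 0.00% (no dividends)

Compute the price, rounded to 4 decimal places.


Answer: Price = 4.0973

Derivation:
d1 = (ln(S/K) + (r - q + 0.5*sigma^2) * T) / (sigma * sqrt(T)) = -1.42491286
d2 = d1 - sigma * sqrt(T) = -1.52881512
exp(-rT) = 0.99941707; exp(-qT) = 1.00000000
P = K * exp(-rT) * N(-d2) - S_0 * exp(-qT) * N(-d1)
N(-d1) = 0.92290880; N(-d2) = 0.93684486
P = 28.2300 * 0.99941707 * 0.93684486 - 24.2000 * 1.00000000 * 0.92290880 = 4.0973


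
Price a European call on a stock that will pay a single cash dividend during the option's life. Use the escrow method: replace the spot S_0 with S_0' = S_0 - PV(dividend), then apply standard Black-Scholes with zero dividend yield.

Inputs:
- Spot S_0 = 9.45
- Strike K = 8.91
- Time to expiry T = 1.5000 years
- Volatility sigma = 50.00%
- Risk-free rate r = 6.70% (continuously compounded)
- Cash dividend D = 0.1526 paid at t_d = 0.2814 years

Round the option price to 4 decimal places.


PV(D) = D * exp(-r * t_d) = 0.1526 * 0.98132282 = 0.14974986
S_0' = S_0 - PV(D) = 9.4500 - 0.14974986 = 9.30025014
d1 = (ln(S_0'/K) + (r + sigma^2/2)*T) / (sigma*sqrt(T)) = 0.54030364
d2 = d1 - sigma*sqrt(T) = -0.07206880
exp(-rT) = 0.90438511
N(d1) = 0.70550618; N(d2) = 0.47127358
C = S_0' * N(d1) - K * exp(-rT) * N(d2) = 9.30025014 * 0.70550618 - 8.9100 * 0.90438511 * 0.47127358 = 2.7638

Answer: Price = 2.7638


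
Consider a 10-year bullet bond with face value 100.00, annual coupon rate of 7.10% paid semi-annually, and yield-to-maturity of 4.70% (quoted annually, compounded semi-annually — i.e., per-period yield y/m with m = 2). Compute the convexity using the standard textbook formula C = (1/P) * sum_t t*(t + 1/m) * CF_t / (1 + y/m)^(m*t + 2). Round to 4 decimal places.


Coupon per period c = face * coupon_rate / m = 3.550000
Periods per year m = 2; per-period yield y/m = 0.023500
Number of cashflows N = 20
Cashflows (t years, CF_t, discount factor 1/(1+y/m)^(m*t), PV):
  t = 0.5000: CF_t = 3.550000, DF = 0.977040, PV = 3.468490
  t = 1.0000: CF_t = 3.550000, DF = 0.954606, PV = 3.388852
  t = 1.5000: CF_t = 3.550000, DF = 0.932688, PV = 3.311043
  t = 2.0000: CF_t = 3.550000, DF = 0.911273, PV = 3.235020
  t = 2.5000: CF_t = 3.550000, DF = 0.890350, PV = 3.160743
  t = 3.0000: CF_t = 3.550000, DF = 0.869907, PV = 3.088171
  t = 3.5000: CF_t = 3.550000, DF = 0.849934, PV = 3.017265
  t = 4.0000: CF_t = 3.550000, DF = 0.830419, PV = 2.947987
  t = 4.5000: CF_t = 3.550000, DF = 0.811352, PV = 2.880300
  t = 5.0000: CF_t = 3.550000, DF = 0.792723, PV = 2.814167
  t = 5.5000: CF_t = 3.550000, DF = 0.774522, PV = 2.749553
  t = 6.0000: CF_t = 3.550000, DF = 0.756739, PV = 2.686422
  t = 6.5000: CF_t = 3.550000, DF = 0.739363, PV = 2.624740
  t = 7.0000: CF_t = 3.550000, DF = 0.722387, PV = 2.564475
  t = 7.5000: CF_t = 3.550000, DF = 0.705801, PV = 2.505594
  t = 8.0000: CF_t = 3.550000, DF = 0.689596, PV = 2.448064
  t = 8.5000: CF_t = 3.550000, DF = 0.673762, PV = 2.391856
  t = 9.0000: CF_t = 3.550000, DF = 0.658292, PV = 2.336938
  t = 9.5000: CF_t = 3.550000, DF = 0.643178, PV = 2.283280
  t = 10.0000: CF_t = 103.550000, DF = 0.628410, PV = 65.071851
Price P = sum_t PV_t = 118.974811
Convexity numerator sum_t t*(t + 1/m) * CF_t / (1+y/m)^(m*t + 2):
  t = 0.5000: term = 1.655521
  t = 1.0000: term = 4.852530
  t = 1.5000: term = 9.482228
  t = 2.0000: term = 15.440853
  t = 2.5000: term = 22.629486
  t = 3.0000: term = 30.953864
  t = 3.5000: term = 40.324201
  t = 4.0000: term = 50.655008
  t = 4.5000: term = 61.864934
  t = 5.0000: term = 73.876597
  t = 5.5000: term = 86.616430
  t = 6.0000: term = 100.014531
  t = 6.5000: term = 114.004513
  t = 7.0000: term = 128.523370
  t = 7.5000: term = 143.511335
  t = 8.0000: term = 158.911753
  t = 8.5000: term = 174.670955
  t = 9.0000: term = 190.738133
  t = 9.5000: term = 207.065226
  t = 10.0000: term = 6522.390073
Convexity = (1/P) * sum = 8138.181542 / 118.974811 = 68.402559

Answer: Convexity = 68.4026


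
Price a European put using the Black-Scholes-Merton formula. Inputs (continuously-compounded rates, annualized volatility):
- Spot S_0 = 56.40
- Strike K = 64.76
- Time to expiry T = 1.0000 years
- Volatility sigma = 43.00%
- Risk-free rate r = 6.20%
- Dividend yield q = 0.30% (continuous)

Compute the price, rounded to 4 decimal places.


d1 = (ln(S/K) + (r - q + 0.5*sigma^2) * T) / (sigma * sqrt(T)) = 0.03076984
d2 = d1 - sigma * sqrt(T) = -0.39923016
exp(-rT) = 0.93988289; exp(-qT) = 0.99700450
P = K * exp(-rT) * N(-d2) - S_0 * exp(-qT) * N(-d1)
N(-d1) = 0.48772655; N(-d2) = 0.65513819
P = 64.7600 * 0.93988289 * 0.65513819 - 56.4000 * 0.99700450 * 0.48772655 = 12.4508

Answer: Price = 12.4508


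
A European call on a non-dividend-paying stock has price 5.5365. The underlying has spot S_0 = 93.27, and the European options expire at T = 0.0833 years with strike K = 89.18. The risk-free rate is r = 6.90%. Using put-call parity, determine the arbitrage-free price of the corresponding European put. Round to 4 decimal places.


Answer: Put price = 0.9354

Derivation:
Put-call parity: C - P = S_0 * exp(-qT) - K * exp(-rT).
S_0 * exp(-qT) = 93.2700 * 1.00000000 = 93.27000000
K * exp(-rT) = 89.1800 * 0.99426879 = 88.66889037
P = C - S*exp(-qT) + K*exp(-rT)
P = 5.5365 - 93.27000000 + 88.66889037 = 0.9354


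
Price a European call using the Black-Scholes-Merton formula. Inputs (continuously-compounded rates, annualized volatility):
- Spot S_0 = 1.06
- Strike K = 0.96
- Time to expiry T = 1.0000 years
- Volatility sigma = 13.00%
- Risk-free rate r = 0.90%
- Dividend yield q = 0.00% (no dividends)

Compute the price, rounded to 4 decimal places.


d1 = (ln(S/K) + (r - q + 0.5*sigma^2) * T) / (sigma * sqrt(T)) = 0.89646848
d2 = d1 - sigma * sqrt(T) = 0.76646848
exp(-rT) = 0.99104038; exp(-qT) = 1.00000000
C = S_0 * exp(-qT) * N(d1) - K * exp(-rT) * N(d2)
N(d1) = 0.81499870; N(d2) = 0.77830120
C = 1.0600 * 1.00000000 * 0.81499870 - 0.9600 * 0.99104038 * 0.77830120 = 0.1234

Answer: Price = 0.1234


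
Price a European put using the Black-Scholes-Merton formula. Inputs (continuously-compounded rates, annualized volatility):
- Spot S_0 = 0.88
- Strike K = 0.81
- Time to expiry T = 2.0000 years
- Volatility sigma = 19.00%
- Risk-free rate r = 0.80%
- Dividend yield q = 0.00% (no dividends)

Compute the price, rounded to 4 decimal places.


d1 = (ln(S/K) + (r - q + 0.5*sigma^2) * T) / (sigma * sqrt(T)) = 0.50237205
d2 = d1 - sigma * sqrt(T) = 0.23367147
exp(-rT) = 0.98412732; exp(-qT) = 1.00000000
P = K * exp(-rT) * N(-d2) - S_0 * exp(-qT) * N(-d1)
N(-d1) = 0.30770292; N(-d2) = 0.40762002
P = 0.8100 * 0.98412732 * 0.40762002 - 0.8800 * 1.00000000 * 0.30770292 = 0.0542

Answer: Price = 0.0542


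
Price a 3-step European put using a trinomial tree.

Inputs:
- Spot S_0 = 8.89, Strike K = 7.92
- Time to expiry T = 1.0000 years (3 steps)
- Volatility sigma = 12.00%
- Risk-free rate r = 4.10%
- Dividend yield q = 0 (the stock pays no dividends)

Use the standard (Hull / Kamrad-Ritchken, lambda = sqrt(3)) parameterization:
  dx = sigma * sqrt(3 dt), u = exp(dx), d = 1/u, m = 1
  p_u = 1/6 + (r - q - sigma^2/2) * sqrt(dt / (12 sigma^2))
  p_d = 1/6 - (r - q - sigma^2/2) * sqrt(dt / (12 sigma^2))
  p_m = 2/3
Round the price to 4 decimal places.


Answer: Price = V(0,0) = 0.0340

Derivation:
dt = T/N = 0.333333; dx = sigma*sqrt(3*dt) = 0.120000
u = exp(dx) = 1.127497; d = 1/u = 0.886920
p_u = 0.213611, p_m = 0.666667, p_d = 0.119722
Discount per step: exp(-r*dt) = 0.986426
Stock lattice S(k, j) with j the centered position index:
  k=0: S(0,+0) = 8.8900
  k=1: S(1,-1) = 7.8847; S(1,+0) = 8.8900; S(1,+1) = 10.0234
  k=2: S(2,-2) = 6.9931; S(2,-1) = 7.8847; S(2,+0) = 8.8900; S(2,+1) = 10.0234; S(2,+2) = 11.3014
  k=3: S(3,-3) = 6.2023; S(3,-2) = 6.9931; S(3,-1) = 7.8847; S(3,+0) = 8.8900; S(3,+1) = 10.0234; S(3,+2) = 11.3014; S(3,+3) = 12.7423
Terminal payoffs V(N, j) = max(K - S_T, 0):
  V(3,-3) = 1.717657; V(3,-2) = 0.926878; V(3,-1) = 0.035277; V(3,+0) = 0.000000; V(3,+1) = 0.000000; V(3,+2) = 0.000000; V(3,+3) = 0.000000
Backward induction: V(k, j) = exp(-r*dt) * [p_u * V(k+1, j+1) + p_m * V(k+1, j) + p_d * V(k+1, j-1)]
  V(2,-2) = exp(-r*dt) * [p_u*0.035277 + p_m*0.926878 + p_d*1.717657] = 0.819815
  V(2,-1) = exp(-r*dt) * [p_u*0.000000 + p_m*0.035277 + p_d*0.926878] = 0.132661
  V(2,+0) = exp(-r*dt) * [p_u*0.000000 + p_m*0.000000 + p_d*0.035277] = 0.004166
  V(2,+1) = exp(-r*dt) * [p_u*0.000000 + p_m*0.000000 + p_d*0.000000] = 0.000000
  V(2,+2) = exp(-r*dt) * [p_u*0.000000 + p_m*0.000000 + p_d*0.000000] = 0.000000
  V(1,-1) = exp(-r*dt) * [p_u*0.004166 + p_m*0.132661 + p_d*0.819815] = 0.184936
  V(1,+0) = exp(-r*dt) * [p_u*0.000000 + p_m*0.004166 + p_d*0.132661] = 0.018407
  V(1,+1) = exp(-r*dt) * [p_u*0.000000 + p_m*0.000000 + p_d*0.004166] = 0.000492
  V(0,+0) = exp(-r*dt) * [p_u*0.000492 + p_m*0.018407 + p_d*0.184936] = 0.034049


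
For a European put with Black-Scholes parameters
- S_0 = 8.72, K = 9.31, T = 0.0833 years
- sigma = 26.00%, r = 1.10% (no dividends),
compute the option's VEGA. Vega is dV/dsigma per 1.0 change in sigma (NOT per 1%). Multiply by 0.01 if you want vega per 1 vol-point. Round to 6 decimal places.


d1 = -0.8227289923; d2 = -0.8977695147
phi(d1) = 0.2843981657; exp(-qT) = 1.0000000000; exp(-rT) = 0.9990841197
Vega = S * exp(-qT) * phi(d1) * sqrt(T) = 8.7200 * 1.0000000000 * 0.2843981657 * 0.2886173938 = 0.715757

Answer: Vega = 0.715757


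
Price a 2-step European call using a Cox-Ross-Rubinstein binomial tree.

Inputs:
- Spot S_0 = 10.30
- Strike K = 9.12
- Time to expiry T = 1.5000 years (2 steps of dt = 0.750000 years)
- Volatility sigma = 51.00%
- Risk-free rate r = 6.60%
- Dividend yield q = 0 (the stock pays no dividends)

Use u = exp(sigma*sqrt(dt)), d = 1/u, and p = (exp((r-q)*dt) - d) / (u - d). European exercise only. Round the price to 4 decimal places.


dt = T/N = 0.750000
u = exp(sigma*sqrt(dt)) = 1.555307; d = 1/u = 0.642960
p = (exp((r-q)*dt) - d) / (u - d) = 0.446963
Discount per step: exp(-r*dt) = 0.951705
Stock lattice S(k, i) with i counting down-moves:
  k=0: S(0,0) = 10.3000
  k=1: S(1,0) = 16.0197; S(1,1) = 6.6225
  k=2: S(2,0) = 24.9155; S(2,1) = 10.3000; S(2,2) = 4.2580
Terminal payoffs V(N, i) = max(S_T - K, 0):
  V(2,0) = 15.795493; V(2,1) = 1.180000; V(2,2) = 0.000000
Backward induction: V(k, i) = exp(-r*dt) * [p * V(k+1, i) + (1-p) * V(k+1, i+1)].
  V(1,0) = exp(-r*dt) * [p*15.795493 + (1-p)*1.180000] = 7.340111
  V(1,1) = exp(-r*dt) * [p*1.180000 + (1-p)*0.000000] = 0.501945
  V(0,0) = exp(-r*dt) * [p*7.340111 + (1-p)*0.501945] = 3.386504

Answer: Price = V(0,0) = 3.3865


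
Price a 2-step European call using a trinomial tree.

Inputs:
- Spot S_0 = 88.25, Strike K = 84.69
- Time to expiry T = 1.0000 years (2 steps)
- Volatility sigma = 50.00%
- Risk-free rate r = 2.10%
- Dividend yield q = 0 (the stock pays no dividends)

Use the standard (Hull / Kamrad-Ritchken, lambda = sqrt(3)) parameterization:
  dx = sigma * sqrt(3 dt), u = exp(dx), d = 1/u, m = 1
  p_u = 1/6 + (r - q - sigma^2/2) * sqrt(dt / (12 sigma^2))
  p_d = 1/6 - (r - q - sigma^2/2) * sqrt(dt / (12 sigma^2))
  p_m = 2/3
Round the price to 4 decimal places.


dt = T/N = 0.500000; dx = sigma*sqrt(3*dt) = 0.612372
u = exp(dx) = 1.844803; d = 1/u = 0.542063
p_u = 0.124209, p_m = 0.666667, p_d = 0.209124
Discount per step: exp(-r*dt) = 0.989555
Stock lattice S(k, j) with j the centered position index:
  k=0: S(0,+0) = 88.2500
  k=1: S(1,-1) = 47.8371; S(1,+0) = 88.2500; S(1,+1) = 162.8039
  k=2: S(2,-2) = 25.9307; S(2,-1) = 47.8371; S(2,+0) = 88.2500; S(2,+1) = 162.8039; S(2,+2) = 300.3410
Terminal payoffs V(N, j) = max(S_T - K, 0):
  V(2,-2) = 0.000000; V(2,-1) = 0.000000; V(2,+0) = 3.560000; V(2,+1) = 78.113855; V(2,+2) = 215.651021
Backward induction: V(k, j) = exp(-r*dt) * [p_u * V(k+1, j+1) + p_m * V(k+1, j) + p_d * V(k+1, j-1)]
  V(1,-1) = exp(-r*dt) * [p_u*3.560000 + p_m*0.000000 + p_d*0.000000] = 0.437565
  V(1,+0) = exp(-r*dt) * [p_u*78.113855 + p_m*3.560000 + p_d*0.000000] = 11.949633
  V(1,+1) = exp(-r*dt) * [p_u*215.651021 + p_m*78.113855 + p_d*3.560000] = 78.774659
  V(0,+0) = exp(-r*dt) * [p_u*78.774659 + p_m*11.949633 + p_d*0.437565] = 17.656071

Answer: Price = V(0,0) = 17.6561


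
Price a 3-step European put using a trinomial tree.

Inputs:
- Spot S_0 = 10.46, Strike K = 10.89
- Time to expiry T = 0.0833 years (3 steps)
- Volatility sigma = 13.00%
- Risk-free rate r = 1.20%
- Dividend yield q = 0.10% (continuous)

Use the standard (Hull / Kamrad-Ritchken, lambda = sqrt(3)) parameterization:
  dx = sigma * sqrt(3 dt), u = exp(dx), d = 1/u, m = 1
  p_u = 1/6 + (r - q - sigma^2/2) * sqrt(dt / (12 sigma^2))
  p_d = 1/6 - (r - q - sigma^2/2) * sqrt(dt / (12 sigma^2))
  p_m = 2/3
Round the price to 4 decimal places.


dt = T/N = 0.027767; dx = sigma*sqrt(3*dt) = 0.037520
u = exp(dx) = 1.038233; d = 1/u = 0.963175
p_u = 0.167610, p_m = 0.666667, p_d = 0.165723
Discount per step: exp(-r*dt) = 0.999667
Stock lattice S(k, j) with j the centered position index:
  k=0: S(0,+0) = 10.4600
  k=1: S(1,-1) = 10.0748; S(1,+0) = 10.4600; S(1,+1) = 10.8599
  k=2: S(2,-2) = 9.7038; S(2,-1) = 10.0748; S(2,+0) = 10.4600; S(2,+1) = 10.8599; S(2,+2) = 11.2751
  k=3: S(3,-3) = 9.3465; S(3,-2) = 9.7038; S(3,-1) = 10.0748; S(3,+0) = 10.4600; S(3,+1) = 10.8599; S(3,+2) = 11.2751; S(3,+3) = 11.7062
Terminal payoffs V(N, j) = max(K - S_T, 0):
  V(3,-3) = 1.543540; V(3,-2) = 1.186196; V(3,-1) = 0.815191; V(3,+0) = 0.430000; V(3,+1) = 0.030082; V(3,+2) = 0.000000; V(3,+3) = 0.000000
Backward induction: V(k, j) = exp(-r*dt) * [p_u * V(k+1, j+1) + p_m * V(k+1, j) + p_d * V(k+1, j-1)]
  V(2,-2) = exp(-r*dt) * [p_u*0.815191 + p_m*1.186196 + p_d*1.543540] = 1.182838
  V(2,-1) = exp(-r*dt) * [p_u*0.430000 + p_m*0.815191 + p_d*1.186196] = 0.811842
  V(2,+0) = exp(-r*dt) * [p_u*0.030082 + p_m*0.430000 + p_d*0.815191] = 0.426663
  V(2,+1) = exp(-r*dt) * [p_u*0.000000 + p_m*0.030082 + p_d*0.430000] = 0.091286
  V(2,+2) = exp(-r*dt) * [p_u*0.000000 + p_m*0.000000 + p_d*0.030082] = 0.004984
  V(1,-1) = exp(-r*dt) * [p_u*0.426663 + p_m*0.811842 + p_d*1.182838] = 0.808495
  V(1,+0) = exp(-r*dt) * [p_u*0.091286 + p_m*0.426663 + p_d*0.811842] = 0.434138
  V(1,+1) = exp(-r*dt) * [p_u*0.004984 + p_m*0.091286 + p_d*0.426663] = 0.132356
  V(0,+0) = exp(-r*dt) * [p_u*0.132356 + p_m*0.434138 + p_d*0.808495] = 0.445448

Answer: Price = V(0,0) = 0.4454


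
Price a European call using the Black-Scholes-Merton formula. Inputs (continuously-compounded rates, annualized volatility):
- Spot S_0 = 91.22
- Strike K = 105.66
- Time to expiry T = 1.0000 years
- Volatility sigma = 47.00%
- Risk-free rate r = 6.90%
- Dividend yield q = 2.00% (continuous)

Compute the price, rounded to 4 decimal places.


Answer: Price = 13.2370

Derivation:
d1 = (ln(S/K) + (r - q + 0.5*sigma^2) * T) / (sigma * sqrt(T)) = 0.02659102
d2 = d1 - sigma * sqrt(T) = -0.44340898
exp(-rT) = 0.93332668; exp(-qT) = 0.98019867
C = S_0 * exp(-qT) * N(d1) - K * exp(-rT) * N(d2)
N(d1) = 0.51060703; N(d2) = 0.32873497
C = 91.2200 * 0.98019867 * 0.51060703 - 105.6600 * 0.93332668 * 0.32873497 = 13.2370


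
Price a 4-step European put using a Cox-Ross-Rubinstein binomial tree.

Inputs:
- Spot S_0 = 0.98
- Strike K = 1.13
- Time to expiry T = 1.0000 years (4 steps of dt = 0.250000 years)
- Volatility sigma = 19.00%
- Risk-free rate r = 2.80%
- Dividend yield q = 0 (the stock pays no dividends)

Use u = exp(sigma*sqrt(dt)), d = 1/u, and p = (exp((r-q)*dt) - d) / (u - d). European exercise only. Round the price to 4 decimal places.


Answer: Price = V(0,0) = 0.1533

Derivation:
dt = T/N = 0.250000
u = exp(sigma*sqrt(dt)) = 1.099659; d = 1/u = 0.909373
p = (exp((r-q)*dt) - d) / (u - d) = 0.513184
Discount per step: exp(-r*dt) = 0.993024
Stock lattice S(k, i) with i counting down-moves:
  k=0: S(0,0) = 0.9800
  k=1: S(1,0) = 1.0777; S(1,1) = 0.8912
  k=2: S(2,0) = 1.1851; S(2,1) = 0.9800; S(2,2) = 0.8104
  k=3: S(3,0) = 1.3032; S(3,1) = 1.0777; S(3,2) = 0.8912; S(3,3) = 0.7370
  k=4: S(4,0) = 1.4330; S(4,1) = 1.1851; S(4,2) = 0.9800; S(4,3) = 0.8104; S(4,4) = 0.6702
Terminal payoffs V(N, i) = max(K - S_T, 0):
  V(4,0) = 0.000000; V(4,1) = 0.000000; V(4,2) = 0.150000; V(4,3) = 0.319580; V(4,4) = 0.459816
Backward induction: V(k, i) = exp(-r*dt) * [p * V(k+1, i) + (1-p) * V(k+1, i+1)].
  V(3,0) = exp(-r*dt) * [p*0.000000 + (1-p)*0.000000] = 0.000000
  V(3,1) = exp(-r*dt) * [p*0.000000 + (1-p)*0.150000] = 0.072513
  V(3,2) = exp(-r*dt) * [p*0.150000 + (1-p)*0.319580] = 0.230932
  V(3,3) = exp(-r*dt) * [p*0.319580 + (1-p)*0.459816] = 0.385144
  V(2,0) = exp(-r*dt) * [p*0.000000 + (1-p)*0.072513] = 0.035054
  V(2,1) = exp(-r*dt) * [p*0.072513 + (1-p)*0.230932] = 0.148590
  V(2,2) = exp(-r*dt) * [p*0.230932 + (1-p)*0.385144] = 0.303870
  V(1,0) = exp(-r*dt) * [p*0.035054 + (1-p)*0.148590] = 0.089695
  V(1,1) = exp(-r*dt) * [p*0.148590 + (1-p)*0.303870] = 0.222619
  V(0,0) = exp(-r*dt) * [p*0.089695 + (1-p)*0.222619] = 0.153328


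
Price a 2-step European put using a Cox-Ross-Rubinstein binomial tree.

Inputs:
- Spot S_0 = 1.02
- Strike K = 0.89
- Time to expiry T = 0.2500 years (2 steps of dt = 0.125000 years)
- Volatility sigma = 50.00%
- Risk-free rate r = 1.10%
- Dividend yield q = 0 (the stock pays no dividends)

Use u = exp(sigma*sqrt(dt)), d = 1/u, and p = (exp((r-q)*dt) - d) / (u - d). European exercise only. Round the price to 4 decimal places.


dt = T/N = 0.125000
u = exp(sigma*sqrt(dt)) = 1.193365; d = 1/u = 0.837967
p = (exp((r-q)*dt) - d) / (u - d) = 0.459792
Discount per step: exp(-r*dt) = 0.998626
Stock lattice S(k, i) with i counting down-moves:
  k=0: S(0,0) = 1.0200
  k=1: S(1,0) = 1.2172; S(1,1) = 0.8547
  k=2: S(2,0) = 1.4526; S(2,1) = 1.0200; S(2,2) = 0.7162
Terminal payoffs V(N, i) = max(K - S_T, 0):
  V(2,0) = 0.000000; V(2,1) = 0.000000; V(2,2) = 0.173768
Backward induction: V(k, i) = exp(-r*dt) * [p * V(k+1, i) + (1-p) * V(k+1, i+1)].
  V(1,0) = exp(-r*dt) * [p*0.000000 + (1-p)*0.000000] = 0.000000
  V(1,1) = exp(-r*dt) * [p*0.000000 + (1-p)*0.173768] = 0.093742
  V(0,0) = exp(-r*dt) * [p*0.000000 + (1-p)*0.093742] = 0.050570

Answer: Price = V(0,0) = 0.0506


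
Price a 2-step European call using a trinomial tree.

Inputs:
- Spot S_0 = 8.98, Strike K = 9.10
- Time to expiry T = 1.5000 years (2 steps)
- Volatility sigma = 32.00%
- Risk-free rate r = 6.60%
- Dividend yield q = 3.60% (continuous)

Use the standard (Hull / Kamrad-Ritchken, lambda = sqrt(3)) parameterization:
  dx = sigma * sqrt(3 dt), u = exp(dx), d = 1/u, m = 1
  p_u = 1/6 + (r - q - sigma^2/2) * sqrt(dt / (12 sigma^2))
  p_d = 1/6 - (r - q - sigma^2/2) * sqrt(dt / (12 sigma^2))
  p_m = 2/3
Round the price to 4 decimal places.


dt = T/N = 0.750000; dx = sigma*sqrt(3*dt) = 0.480000
u = exp(dx) = 1.616074; d = 1/u = 0.618783
p_u = 0.150104, p_m = 0.666667, p_d = 0.183229
Discount per step: exp(-r*dt) = 0.951705
Stock lattice S(k, j) with j the centered position index:
  k=0: S(0,+0) = 8.9800
  k=1: S(1,-1) = 5.5567; S(1,+0) = 8.9800; S(1,+1) = 14.5123
  k=2: S(2,-2) = 3.4384; S(2,-1) = 5.5567; S(2,+0) = 8.9800; S(2,+1) = 14.5123; S(2,+2) = 23.4530
Terminal payoffs V(N, j) = max(S_T - K, 0):
  V(2,-2) = 0.000000; V(2,-1) = 0.000000; V(2,+0) = 0.000000; V(2,+1) = 5.412348; V(2,+2) = 14.353034
Backward induction: V(k, j) = exp(-r*dt) * [p_u * V(k+1, j+1) + p_m * V(k+1, j) + p_d * V(k+1, j-1)]
  V(1,-1) = exp(-r*dt) * [p_u*0.000000 + p_m*0.000000 + p_d*0.000000] = 0.000000
  V(1,+0) = exp(-r*dt) * [p_u*5.412348 + p_m*0.000000 + p_d*0.000000] = 0.773181
  V(1,+1) = exp(-r*dt) * [p_u*14.353034 + p_m*5.412348 + p_d*0.000000] = 5.484375
  V(0,+0) = exp(-r*dt) * [p_u*5.484375 + p_m*0.773181 + p_d*0.000000] = 1.274030

Answer: Price = V(0,0) = 1.2740


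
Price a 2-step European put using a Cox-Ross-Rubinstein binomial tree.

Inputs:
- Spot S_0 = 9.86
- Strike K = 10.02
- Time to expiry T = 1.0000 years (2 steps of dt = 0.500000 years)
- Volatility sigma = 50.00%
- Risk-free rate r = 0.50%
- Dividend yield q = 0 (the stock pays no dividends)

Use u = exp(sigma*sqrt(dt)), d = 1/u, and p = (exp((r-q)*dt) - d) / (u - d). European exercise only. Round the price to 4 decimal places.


Answer: Price = V(0,0) = 1.8279

Derivation:
dt = T/N = 0.500000
u = exp(sigma*sqrt(dt)) = 1.424119; d = 1/u = 0.702189
p = (exp((r-q)*dt) - d) / (u - d) = 0.415988
Discount per step: exp(-r*dt) = 0.997503
Stock lattice S(k, i) with i counting down-moves:
  k=0: S(0,0) = 9.8600
  k=1: S(1,0) = 14.0418; S(1,1) = 6.9236
  k=2: S(2,0) = 19.9972; S(2,1) = 9.8600; S(2,2) = 4.8617
Terminal payoffs V(N, i) = max(K - S_T, 0):
  V(2,0) = 0.000000; V(2,1) = 0.160000; V(2,2) = 5.158343
Backward induction: V(k, i) = exp(-r*dt) * [p * V(k+1, i) + (1-p) * V(k+1, i+1)].
  V(1,0) = exp(-r*dt) * [p*0.000000 + (1-p)*0.160000] = 0.093209
  V(1,1) = exp(-r*dt) * [p*0.160000 + (1-p)*5.158343] = 3.071403
  V(0,0) = exp(-r*dt) * [p*0.093209 + (1-p)*3.071403] = 1.827933


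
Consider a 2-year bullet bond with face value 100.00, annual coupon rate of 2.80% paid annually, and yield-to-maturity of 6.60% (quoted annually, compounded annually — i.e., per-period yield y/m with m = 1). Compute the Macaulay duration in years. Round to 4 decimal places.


Coupon per period c = face * coupon_rate / m = 2.800000
Periods per year m = 1; per-period yield y/m = 0.066000
Number of cashflows N = 2
Cashflows (t years, CF_t, discount factor 1/(1+y/m)^(m*t), PV):
  t = 1.0000: CF_t = 2.800000, DF = 0.938086, PV = 2.626642
  t = 2.0000: CF_t = 102.800000, DF = 0.880006, PV = 90.464608
Price P = sum_t PV_t = 93.091250
Macaulay numerator sum_t t * PV_t:
  t * PV_t at t = 1.0000: 2.626642
  t * PV_t at t = 2.0000: 180.929216
Macaulay duration D = (sum_t t * PV_t) / P = 183.555857 / 93.091250 = 1.971784

Answer: Macaulay duration = 1.9718 years


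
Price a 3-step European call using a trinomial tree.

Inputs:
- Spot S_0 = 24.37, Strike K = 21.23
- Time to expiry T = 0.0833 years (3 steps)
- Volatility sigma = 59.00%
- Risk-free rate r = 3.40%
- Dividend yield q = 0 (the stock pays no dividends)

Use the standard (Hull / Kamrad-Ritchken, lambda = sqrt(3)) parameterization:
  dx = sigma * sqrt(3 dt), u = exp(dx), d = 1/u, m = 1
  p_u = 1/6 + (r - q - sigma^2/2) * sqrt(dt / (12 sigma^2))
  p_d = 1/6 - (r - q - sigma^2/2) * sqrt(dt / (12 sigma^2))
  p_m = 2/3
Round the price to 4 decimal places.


Answer: Price = V(0,0) = 3.6529

Derivation:
dt = T/N = 0.027767; dx = sigma*sqrt(3*dt) = 0.170284
u = exp(dx) = 1.185642; d = 1/u = 0.843425
p_u = 0.155248, p_m = 0.666667, p_d = 0.178085
Discount per step: exp(-r*dt) = 0.999056
Stock lattice S(k, j) with j the centered position index:
  k=0: S(0,+0) = 24.3700
  k=1: S(1,-1) = 20.5543; S(1,+0) = 24.3700; S(1,+1) = 28.8941
  k=2: S(2,-2) = 17.3360; S(2,-1) = 20.5543; S(2,+0) = 24.3700; S(2,+1) = 28.8941; S(2,+2) = 34.2580
  k=3: S(3,-3) = 14.6216; S(3,-2) = 17.3360; S(3,-1) = 20.5543; S(3,+0) = 24.3700; S(3,+1) = 28.8941; S(3,+2) = 34.2580; S(3,+3) = 40.6178
Terminal payoffs V(N, j) = max(S_T - K, 0):
  V(3,-3) = 0.000000; V(3,-2) = 0.000000; V(3,-1) = 0.000000; V(3,+0) = 3.140000; V(3,+1) = 7.664092; V(3,+2) = 13.028044; V(3,+3) = 19.387770
Backward induction: V(k, j) = exp(-r*dt) * [p_u * V(k+1, j+1) + p_m * V(k+1, j) + p_d * V(k+1, j-1)]
  V(2,-2) = exp(-r*dt) * [p_u*0.000000 + p_m*0.000000 + p_d*0.000000] = 0.000000
  V(2,-1) = exp(-r*dt) * [p_u*3.140000 + p_m*0.000000 + p_d*0.000000] = 0.487020
  V(2,+0) = exp(-r*dt) * [p_u*7.664092 + p_m*3.140000 + p_d*0.000000] = 3.280073
  V(2,+1) = exp(-r*dt) * [p_u*13.028044 + p_m*7.664092 + p_d*3.140000] = 7.683906
  V(2,+2) = exp(-r*dt) * [p_u*19.387770 + p_m*13.028044 + p_d*7.664092] = 13.047818
  V(1,-1) = exp(-r*dt) * [p_u*3.280073 + p_m*0.487020 + p_d*0.000000] = 0.833119
  V(1,+0) = exp(-r*dt) * [p_u*7.683906 + p_m*3.280073 + p_d*0.487020] = 3.463089
  V(1,+1) = exp(-r*dt) * [p_u*13.047818 + p_m*7.683906 + p_d*3.280073] = 7.725091
  V(0,+0) = exp(-r*dt) * [p_u*7.725091 + p_m*3.463089 + p_d*0.833119] = 3.652949


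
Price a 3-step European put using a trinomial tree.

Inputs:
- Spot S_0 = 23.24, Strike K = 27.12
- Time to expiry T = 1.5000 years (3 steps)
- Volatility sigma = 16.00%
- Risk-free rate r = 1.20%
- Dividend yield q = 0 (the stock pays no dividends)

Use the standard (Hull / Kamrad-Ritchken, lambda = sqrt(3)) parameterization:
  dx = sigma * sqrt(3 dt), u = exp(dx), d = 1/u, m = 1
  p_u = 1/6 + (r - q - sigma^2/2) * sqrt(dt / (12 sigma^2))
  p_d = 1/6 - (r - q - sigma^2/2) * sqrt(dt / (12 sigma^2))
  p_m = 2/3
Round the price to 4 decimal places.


dt = T/N = 0.500000; dx = sigma*sqrt(3*dt) = 0.195959
u = exp(dx) = 1.216477; d = 1/u = 0.822046
p_u = 0.165646, p_m = 0.666667, p_d = 0.167687
Discount per step: exp(-r*dt) = 0.994018
Stock lattice S(k, j) with j the centered position index:
  k=0: S(0,+0) = 23.2400
  k=1: S(1,-1) = 19.1043; S(1,+0) = 23.2400; S(1,+1) = 28.2709
  k=2: S(2,-2) = 15.7046; S(2,-1) = 19.1043; S(2,+0) = 23.2400; S(2,+1) = 28.2709; S(2,+2) = 34.3909
  k=3: S(3,-3) = 12.9099; S(3,-2) = 15.7046; S(3,-1) = 19.1043; S(3,+0) = 23.2400; S(3,+1) = 28.2709; S(3,+2) = 34.3909; S(3,+3) = 41.8358
Terminal payoffs V(N, j) = max(K - S_T, 0):
  V(3,-3) = 14.210062; V(3,-2) = 11.415354; V(3,-1) = 8.015656; V(3,+0) = 3.880000; V(3,+1) = 0.000000; V(3,+2) = 0.000000; V(3,+3) = 0.000000
Backward induction: V(k, j) = exp(-r*dt) * [p_u * V(k+1, j+1) + p_m * V(k+1, j) + p_d * V(k+1, j-1)]
  V(2,-2) = exp(-r*dt) * [p_u*8.015656 + p_m*11.415354 + p_d*14.210062] = 11.253123
  V(2,-1) = exp(-r*dt) * [p_u*3.880000 + p_m*8.015656 + p_d*11.415354] = 7.853425
  V(2,+0) = exp(-r*dt) * [p_u*0.000000 + p_m*3.880000 + p_d*8.015656] = 3.907276
  V(2,+1) = exp(-r*dt) * [p_u*0.000000 + p_m*0.000000 + p_d*3.880000] = 0.646735
  V(2,+2) = exp(-r*dt) * [p_u*0.000000 + p_m*0.000000 + p_d*0.000000] = 0.000000
  V(1,-1) = exp(-r*dt) * [p_u*3.907276 + p_m*7.853425 + p_d*11.253123] = 7.723368
  V(1,+0) = exp(-r*dt) * [p_u*0.646735 + p_m*3.907276 + p_d*7.853425] = 4.004798
  V(1,+1) = exp(-r*dt) * [p_u*0.000000 + p_m*0.646735 + p_d*3.907276] = 1.079858
  V(0,+0) = exp(-r*dt) * [p_u*1.079858 + p_m*4.004798 + p_d*7.723368] = 4.119062

Answer: Price = V(0,0) = 4.1191


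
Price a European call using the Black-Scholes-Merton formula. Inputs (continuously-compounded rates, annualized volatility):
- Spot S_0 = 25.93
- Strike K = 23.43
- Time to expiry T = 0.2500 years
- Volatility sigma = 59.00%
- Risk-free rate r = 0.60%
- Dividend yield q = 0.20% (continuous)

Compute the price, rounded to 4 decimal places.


d1 = (ln(S/K) + (r - q + 0.5*sigma^2) * T) / (sigma * sqrt(T)) = 0.49456219
d2 = d1 - sigma * sqrt(T) = 0.19956219
exp(-rT) = 0.99850112; exp(-qT) = 0.99950012
C = S_0 * exp(-qT) * N(d1) - K * exp(-rT) * N(d2)
N(d1) = 0.68954540; N(d2) = 0.57908850
C = 25.9300 * 0.99950012 * 0.68954540 - 23.4300 * 0.99850112 * 0.57908850 = 4.3233

Answer: Price = 4.3233


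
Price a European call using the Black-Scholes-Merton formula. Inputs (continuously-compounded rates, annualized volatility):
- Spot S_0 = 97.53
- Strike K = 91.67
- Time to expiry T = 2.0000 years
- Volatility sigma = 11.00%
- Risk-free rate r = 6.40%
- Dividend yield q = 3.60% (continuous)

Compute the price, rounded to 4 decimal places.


d1 = (ln(S/K) + (r - q + 0.5*sigma^2) * T) / (sigma * sqrt(T)) = 0.83608853
d2 = d1 - sigma * sqrt(T) = 0.68052504
exp(-rT) = 0.87985338; exp(-qT) = 0.93053090
C = S_0 * exp(-qT) * N(d1) - K * exp(-rT) * N(d2)
N(d1) = 0.79844745; N(d2) = 0.75191396
C = 97.5300 * 0.93053090 * 0.79844745 - 91.6700 * 0.87985338 * 0.75191396 = 11.8163

Answer: Price = 11.8163


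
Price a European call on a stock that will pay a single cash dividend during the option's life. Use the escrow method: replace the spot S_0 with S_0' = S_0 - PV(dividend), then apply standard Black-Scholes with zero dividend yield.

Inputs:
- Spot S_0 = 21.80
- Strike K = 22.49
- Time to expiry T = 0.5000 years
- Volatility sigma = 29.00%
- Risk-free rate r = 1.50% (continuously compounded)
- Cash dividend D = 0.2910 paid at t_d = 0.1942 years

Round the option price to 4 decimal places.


Answer: Price = 1.4127

Derivation:
PV(D) = D * exp(-r * t_d) = 0.2910 * 0.99709124 = 0.29015355
S_0' = S_0 - PV(D) = 21.8000 - 0.29015355 = 21.50984645
d1 = (ln(S_0'/K) + (r + sigma^2/2)*T) / (sigma*sqrt(T)) = -0.07819607
d2 = d1 - sigma*sqrt(T) = -0.28325703
exp(-rT) = 0.99252805
N(d1) = 0.46883604; N(d2) = 0.38848991
C = S_0' * N(d1) - K * exp(-rT) * N(d2) = 21.50984645 * 0.46883604 - 22.4900 * 0.99252805 * 0.38848991 = 1.4127


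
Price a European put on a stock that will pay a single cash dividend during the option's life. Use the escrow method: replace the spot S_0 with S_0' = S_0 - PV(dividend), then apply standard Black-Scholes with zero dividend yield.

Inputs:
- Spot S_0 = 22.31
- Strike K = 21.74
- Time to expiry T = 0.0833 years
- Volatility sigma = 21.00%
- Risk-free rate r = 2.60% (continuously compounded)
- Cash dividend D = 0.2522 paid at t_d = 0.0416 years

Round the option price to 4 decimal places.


PV(D) = D * exp(-r * t_d) = 0.2522 * 0.99891898 = 0.25192737
S_0' = S_0 - PV(D) = 22.3100 - 0.25192737 = 22.05807263
d1 = (ln(S_0'/K) + (r + sigma^2/2)*T) / (sigma*sqrt(T)) = 0.30568273
d2 = d1 - sigma*sqrt(T) = 0.24507308
exp(-rT) = 0.99783654
N(-d1) = 0.37992311; N(-d2) = 0.40319993
P = K * exp(-rT) * N(-d2) - S_0' * N(-d1) = 21.7400 * 0.99783654 * 0.40319993 - 22.05807263 * 0.37992311 = 0.3662

Answer: Price = 0.3662


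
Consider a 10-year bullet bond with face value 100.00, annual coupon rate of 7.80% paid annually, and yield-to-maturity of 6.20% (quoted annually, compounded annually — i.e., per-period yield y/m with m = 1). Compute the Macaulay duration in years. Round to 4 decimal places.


Coupon per period c = face * coupon_rate / m = 7.800000
Periods per year m = 1; per-period yield y/m = 0.062000
Number of cashflows N = 10
Cashflows (t years, CF_t, discount factor 1/(1+y/m)^(m*t), PV):
  t = 1.0000: CF_t = 7.800000, DF = 0.941620, PV = 7.344633
  t = 2.0000: CF_t = 7.800000, DF = 0.886647, PV = 6.915850
  t = 3.0000: CF_t = 7.800000, DF = 0.834885, PV = 6.512100
  t = 4.0000: CF_t = 7.800000, DF = 0.786144, PV = 6.131921
  t = 5.0000: CF_t = 7.800000, DF = 0.740248, PV = 5.773937
  t = 6.0000: CF_t = 7.800000, DF = 0.697032, PV = 5.436852
  t = 7.0000: CF_t = 7.800000, DF = 0.656339, PV = 5.119446
  t = 8.0000: CF_t = 7.800000, DF = 0.618022, PV = 4.820571
  t = 9.0000: CF_t = 7.800000, DF = 0.581942, PV = 4.539144
  t = 10.0000: CF_t = 107.800000, DF = 0.547968, PV = 59.070901
Price P = sum_t PV_t = 111.665354
Macaulay numerator sum_t t * PV_t:
  t * PV_t at t = 1.0000: 7.344633
  t * PV_t at t = 2.0000: 13.831700
  t * PV_t at t = 3.0000: 19.536300
  t * PV_t at t = 4.0000: 24.527683
  t * PV_t at t = 5.0000: 28.869684
  t * PV_t at t = 6.0000: 32.621111
  t * PV_t at t = 7.0000: 35.836124
  t * PV_t at t = 8.0000: 38.564567
  t * PV_t at t = 9.0000: 40.852295
  t * PV_t at t = 10.0000: 590.709008
Macaulay duration D = (sum_t t * PV_t) / P = 832.693104 / 111.665354 = 7.457041

Answer: Macaulay duration = 7.4570 years


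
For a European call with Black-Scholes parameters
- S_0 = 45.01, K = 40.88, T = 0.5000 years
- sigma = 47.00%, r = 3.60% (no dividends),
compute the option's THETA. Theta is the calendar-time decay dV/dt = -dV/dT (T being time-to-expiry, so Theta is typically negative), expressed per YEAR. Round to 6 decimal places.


Answer: Theta = -6.064667

Derivation:
d1 = 0.5099255160; d2 = 0.1775853288
phi(d1) = 0.3503051844; exp(-qT) = 1.0000000000; exp(-rT) = 0.9821610324
Theta = -S*exp(-qT)*phi(d1)*sigma/(2*sqrt(T)) - r*K*exp(-rT)*N(d2) + q*S*exp(-qT)*N(d1)
N(d1) = 0.6949481775; N(d2) = 0.5704756763; sqrt(T) = 0.7071067812
Term 1 = -45.0100 * 1.0000000000 * 0.3503051844 * 0.4700 / (2 * 0.7071067812) = -5.2400862794
Term 2 = -0.0360 * 40.8800 * 0.9821610324 * 0.5704756763 = -0.8245808017
Term 3 = 0 (no dividend yield, q = 0)
Theta = -5.2400862794 + (-0.8245808017) + (0.0000000000) = -6.064667


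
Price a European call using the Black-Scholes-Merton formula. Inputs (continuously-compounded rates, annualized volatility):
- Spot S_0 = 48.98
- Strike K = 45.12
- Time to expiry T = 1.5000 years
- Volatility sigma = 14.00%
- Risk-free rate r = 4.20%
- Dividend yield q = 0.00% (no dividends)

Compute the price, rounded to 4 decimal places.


Answer: Price = 7.4779

Derivation:
d1 = (ln(S/K) + (r - q + 0.5*sigma^2) * T) / (sigma * sqrt(T)) = 0.93189347
d2 = d1 - sigma * sqrt(T) = 0.76042919
exp(-rT) = 0.93894347; exp(-qT) = 1.00000000
C = S_0 * exp(-qT) * N(d1) - K * exp(-rT) * N(d2)
N(d1) = 0.82430421; N(d2) = 0.77650096
C = 48.9800 * 1.00000000 * 0.82430421 - 45.1200 * 0.93894347 * 0.77650096 = 7.4779


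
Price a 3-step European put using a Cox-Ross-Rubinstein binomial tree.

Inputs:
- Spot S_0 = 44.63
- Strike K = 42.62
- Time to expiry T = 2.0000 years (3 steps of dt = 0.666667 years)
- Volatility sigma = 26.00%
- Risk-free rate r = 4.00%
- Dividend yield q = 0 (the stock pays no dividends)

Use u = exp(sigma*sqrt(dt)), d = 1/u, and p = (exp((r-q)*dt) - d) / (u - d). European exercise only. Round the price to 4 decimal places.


dt = T/N = 0.666667
u = exp(sigma*sqrt(dt)) = 1.236505; d = 1/u = 0.808731
p = (exp((r-q)*dt) - d) / (u - d) = 0.510303
Discount per step: exp(-r*dt) = 0.973686
Stock lattice S(k, i) with i counting down-moves:
  k=0: S(0,0) = 44.6300
  k=1: S(1,0) = 55.1852; S(1,1) = 36.0937
  k=2: S(2,0) = 68.2368; S(2,1) = 44.6300; S(2,2) = 29.1901
  k=3: S(3,0) = 84.3752; S(3,1) = 55.1852; S(3,2) = 36.0937; S(3,3) = 23.6069
Terminal payoffs V(N, i) = max(K - S_T, 0):
  V(3,0) = 0.000000; V(3,1) = 0.000000; V(3,2) = 6.526342; V(3,3) = 19.013102
Backward induction: V(k, i) = exp(-r*dt) * [p * V(k+1, i) + (1-p) * V(k+1, i+1)].
  V(2,0) = exp(-r*dt) * [p*0.000000 + (1-p)*0.000000] = 0.000000
  V(2,1) = exp(-r*dt) * [p*0.000000 + (1-p)*6.526342] = 3.111832
  V(2,2) = exp(-r*dt) * [p*6.526342 + (1-p)*19.013102] = 12.308432
  V(1,0) = exp(-r*dt) * [p*0.000000 + (1-p)*3.111832] = 1.483756
  V(1,1) = exp(-r*dt) * [p*3.111832 + (1-p)*12.308432] = 7.414987
  V(0,0) = exp(-r*dt) * [p*1.483756 + (1-p)*7.414987] = 4.272789

Answer: Price = V(0,0) = 4.2728


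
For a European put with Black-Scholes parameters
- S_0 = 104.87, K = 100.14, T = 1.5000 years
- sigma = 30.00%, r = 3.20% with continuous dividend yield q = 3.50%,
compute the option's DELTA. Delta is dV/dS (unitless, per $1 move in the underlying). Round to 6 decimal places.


d1 = 0.2970748806; d2 = -0.0703485808
phi(d1) = 0.3817210107; exp(-qT) = 0.9488543211; exp(-rT) = 0.9531337871
N(-d1) = 0.3832046707
Delta = -exp(-qT) * N(-d1) = -0.9488543211 * 0.3832046707 = -0.363605

Answer: Delta = -0.363605


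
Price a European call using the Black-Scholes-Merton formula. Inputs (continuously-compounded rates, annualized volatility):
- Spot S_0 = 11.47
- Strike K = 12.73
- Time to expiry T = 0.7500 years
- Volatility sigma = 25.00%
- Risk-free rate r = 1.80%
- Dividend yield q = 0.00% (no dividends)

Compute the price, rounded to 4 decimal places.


d1 = (ln(S/K) + (r - q + 0.5*sigma^2) * T) / (sigma * sqrt(T)) = -0.31079449
d2 = d1 - sigma * sqrt(T) = -0.52730084
exp(-rT) = 0.98659072; exp(-qT) = 1.00000000
C = S_0 * exp(-qT) * N(d1) - K * exp(-rT) * N(d2)
N(d1) = 0.37797843; N(d2) = 0.29899234
C = 11.4700 * 1.00000000 * 0.37797843 - 12.7300 * 0.98659072 * 0.29899234 = 0.5803

Answer: Price = 0.5803


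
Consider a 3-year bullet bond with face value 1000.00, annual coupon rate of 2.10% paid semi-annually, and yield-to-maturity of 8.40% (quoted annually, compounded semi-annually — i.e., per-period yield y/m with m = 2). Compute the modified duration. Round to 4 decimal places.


Coupon per period c = face * coupon_rate / m = 10.500000
Periods per year m = 2; per-period yield y/m = 0.042000
Number of cashflows N = 6
Cashflows (t years, CF_t, discount factor 1/(1+y/m)^(m*t), PV):
  t = 0.5000: CF_t = 10.500000, DF = 0.959693, PV = 10.076775
  t = 1.0000: CF_t = 10.500000, DF = 0.921010, PV = 9.670610
  t = 1.5000: CF_t = 10.500000, DF = 0.883887, PV = 9.280816
  t = 2.0000: CF_t = 10.500000, DF = 0.848260, PV = 8.906733
  t = 2.5000: CF_t = 10.500000, DF = 0.814069, PV = 8.547728
  t = 3.0000: CF_t = 1010.500000, DF = 0.781257, PV = 789.459771
Price P = sum_t PV_t = 835.942432
First compute Macaulay numerator sum_t t * PV_t:
  t * PV_t at t = 0.5000: 5.038388
  t * PV_t at t = 1.0000: 9.670610
  t * PV_t at t = 1.5000: 13.921223
  t * PV_t at t = 2.0000: 17.813466
  t * PV_t at t = 2.5000: 21.369321
  t * PV_t at t = 3.0000: 2368.379312
Macaulay duration D = 2436.192319 / 835.942432 = 2.914306
Modified duration = D / (1 + y/m) = 2.914306 / (1 + 0.042000) = 2.796839

Answer: Modified duration = 2.7968


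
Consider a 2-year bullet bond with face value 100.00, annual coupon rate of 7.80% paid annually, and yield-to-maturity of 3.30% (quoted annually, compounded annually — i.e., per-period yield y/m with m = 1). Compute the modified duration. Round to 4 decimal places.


Answer: Modified duration = 1.8688

Derivation:
Coupon per period c = face * coupon_rate / m = 7.800000
Periods per year m = 1; per-period yield y/m = 0.033000
Number of cashflows N = 2
Cashflows (t years, CF_t, discount factor 1/(1+y/m)^(m*t), PV):
  t = 1.0000: CF_t = 7.800000, DF = 0.968054, PV = 7.550823
  t = 2.0000: CF_t = 107.800000, DF = 0.937129, PV = 101.022501
Price P = sum_t PV_t = 108.573324
First compute Macaulay numerator sum_t t * PV_t:
  t * PV_t at t = 1.0000: 7.550823
  t * PV_t at t = 2.0000: 202.045003
Macaulay duration D = 209.595826 / 108.573324 = 1.930454
Modified duration = D / (1 + y/m) = 1.930454 / (1 + 0.033000) = 1.868784


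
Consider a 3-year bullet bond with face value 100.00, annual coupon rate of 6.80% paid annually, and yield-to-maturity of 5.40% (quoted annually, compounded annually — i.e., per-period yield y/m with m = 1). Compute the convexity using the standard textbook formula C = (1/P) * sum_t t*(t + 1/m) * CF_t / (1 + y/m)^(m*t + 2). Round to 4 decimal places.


Coupon per period c = face * coupon_rate / m = 6.800000
Periods per year m = 1; per-period yield y/m = 0.054000
Number of cashflows N = 3
Cashflows (t years, CF_t, discount factor 1/(1+y/m)^(m*t), PV):
  t = 1.0000: CF_t = 6.800000, DF = 0.948767, PV = 6.451613
  t = 2.0000: CF_t = 6.800000, DF = 0.900158, PV = 6.121075
  t = 3.0000: CF_t = 106.800000, DF = 0.854040, PV = 91.211463
Price P = sum_t PV_t = 103.784150
Convexity numerator sum_t t*(t + 1/m) * CF_t / (1+y/m)^(m*t + 2):
  t = 1.0000: term = 11.614943
  t = 2.0000: term = 33.059610
  t = 3.0000: term = 985.256808
Convexity = (1/P) * sum = 1029.931360 / 103.784150 = 9.923783

Answer: Convexity = 9.9238


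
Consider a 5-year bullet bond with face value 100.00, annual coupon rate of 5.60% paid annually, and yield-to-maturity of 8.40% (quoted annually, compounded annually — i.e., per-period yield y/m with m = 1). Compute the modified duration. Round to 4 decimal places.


Coupon per period c = face * coupon_rate / m = 5.600000
Periods per year m = 1; per-period yield y/m = 0.084000
Number of cashflows N = 5
Cashflows (t years, CF_t, discount factor 1/(1+y/m)^(m*t), PV):
  t = 1.0000: CF_t = 5.600000, DF = 0.922509, PV = 5.166052
  t = 2.0000: CF_t = 5.600000, DF = 0.851023, PV = 4.765730
  t = 3.0000: CF_t = 5.600000, DF = 0.785077, PV = 4.396430
  t = 4.0000: CF_t = 5.600000, DF = 0.724241, PV = 4.055747
  t = 5.0000: CF_t = 105.600000, DF = 0.668119, PV = 70.553328
Price P = sum_t PV_t = 88.937288
First compute Macaulay numerator sum_t t * PV_t:
  t * PV_t at t = 1.0000: 5.166052
  t * PV_t at t = 2.0000: 9.531461
  t * PV_t at t = 3.0000: 13.189291
  t * PV_t at t = 4.0000: 16.222990
  t * PV_t at t = 5.0000: 352.766642
Macaulay duration D = 396.876435 / 88.937288 = 4.462430
Modified duration = D / (1 + y/m) = 4.462430 / (1 + 0.084000) = 4.116633

Answer: Modified duration = 4.1166


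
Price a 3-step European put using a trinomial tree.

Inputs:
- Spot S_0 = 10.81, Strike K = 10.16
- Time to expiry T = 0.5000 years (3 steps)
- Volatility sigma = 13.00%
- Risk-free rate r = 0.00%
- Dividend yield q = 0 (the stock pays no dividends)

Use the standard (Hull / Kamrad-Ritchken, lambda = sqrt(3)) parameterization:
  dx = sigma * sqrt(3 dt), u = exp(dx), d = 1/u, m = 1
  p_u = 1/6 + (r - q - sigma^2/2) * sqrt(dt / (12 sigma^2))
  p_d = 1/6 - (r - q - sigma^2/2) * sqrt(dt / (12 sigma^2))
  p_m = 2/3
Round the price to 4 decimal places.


Answer: Price = V(0,0) = 0.1551

Derivation:
dt = T/N = 0.166667; dx = sigma*sqrt(3*dt) = 0.091924
u = exp(dx) = 1.096281; d = 1/u = 0.912175
p_u = 0.159006, p_m = 0.666667, p_d = 0.174327
Discount per step: exp(-r*dt) = 1.000000
Stock lattice S(k, j) with j the centered position index:
  k=0: S(0,+0) = 10.8100
  k=1: S(1,-1) = 9.8606; S(1,+0) = 10.8100; S(1,+1) = 11.8508
  k=2: S(2,-2) = 8.9946; S(2,-1) = 9.8606; S(2,+0) = 10.8100; S(2,+1) = 11.8508; S(2,+2) = 12.9918
  k=3: S(3,-3) = 8.2046; S(3,-2) = 8.9946; S(3,-1) = 9.8606; S(3,+0) = 10.8100; S(3,+1) = 11.8508; S(3,+2) = 12.9918; S(3,+3) = 14.2427
Terminal payoffs V(N, j) = max(K - S_T, 0):
  V(3,-3) = 1.955359; V(3,-2) = 1.165405; V(3,-1) = 0.299393; V(3,+0) = 0.000000; V(3,+1) = 0.000000; V(3,+2) = 0.000000; V(3,+3) = 0.000000
Backward induction: V(k, j) = exp(-r*dt) * [p_u * V(k+1, j+1) + p_m * V(k+1, j) + p_d * V(k+1, j-1)]
  V(2,-2) = exp(-r*dt) * [p_u*0.299393 + p_m*1.165405 + p_d*1.955359] = 1.165414
  V(2,-1) = exp(-r*dt) * [p_u*0.000000 + p_m*0.299393 + p_d*1.165405] = 0.402757
  V(2,+0) = exp(-r*dt) * [p_u*0.000000 + p_m*0.000000 + p_d*0.299393] = 0.052192
  V(2,+1) = exp(-r*dt) * [p_u*0.000000 + p_m*0.000000 + p_d*0.000000] = 0.000000
  V(2,+2) = exp(-r*dt) * [p_u*0.000000 + p_m*0.000000 + p_d*0.000000] = 0.000000
  V(1,-1) = exp(-r*dt) * [p_u*0.052192 + p_m*0.402757 + p_d*1.165414] = 0.479966
  V(1,+0) = exp(-r*dt) * [p_u*0.000000 + p_m*0.052192 + p_d*0.402757] = 0.105006
  V(1,+1) = exp(-r*dt) * [p_u*0.000000 + p_m*0.000000 + p_d*0.052192] = 0.009099
  V(0,+0) = exp(-r*dt) * [p_u*0.009099 + p_m*0.105006 + p_d*0.479966] = 0.155122
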